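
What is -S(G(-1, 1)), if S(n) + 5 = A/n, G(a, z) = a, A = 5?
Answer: 10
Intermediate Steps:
S(n) = -5 + 5/n
-S(G(-1, 1)) = -(-5 + 5/(-1)) = -(-5 + 5*(-1)) = -(-5 - 5) = -1*(-10) = 10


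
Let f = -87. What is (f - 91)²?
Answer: 31684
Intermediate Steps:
(f - 91)² = (-87 - 91)² = (-178)² = 31684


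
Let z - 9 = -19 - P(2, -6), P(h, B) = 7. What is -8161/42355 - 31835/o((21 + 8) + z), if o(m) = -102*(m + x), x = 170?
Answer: 1196870621/786278220 ≈ 1.5222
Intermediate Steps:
z = -17 (z = 9 + (-19 - 1*7) = 9 + (-19 - 7) = 9 - 26 = -17)
o(m) = -17340 - 102*m (o(m) = -102*(m + 170) = -102*(170 + m) = -17340 - 102*m)
-8161/42355 - 31835/o((21 + 8) + z) = -8161/42355 - 31835/(-17340 - 102*((21 + 8) - 17)) = -8161*1/42355 - 31835/(-17340 - 102*(29 - 17)) = -8161/42355 - 31835/(-17340 - 102*12) = -8161/42355 - 31835/(-17340 - 1224) = -8161/42355 - 31835/(-18564) = -8161/42355 - 31835*(-1/18564) = -8161/42355 + 31835/18564 = 1196870621/786278220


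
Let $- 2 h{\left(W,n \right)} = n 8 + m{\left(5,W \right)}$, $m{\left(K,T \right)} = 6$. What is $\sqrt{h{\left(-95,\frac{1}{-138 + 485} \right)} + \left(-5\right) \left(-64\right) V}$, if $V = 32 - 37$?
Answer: $\frac{3 i \sqrt{21446335}}{347} \approx 40.038 i$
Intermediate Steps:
$V = -5$
$h{\left(W,n \right)} = -3 - 4 n$ ($h{\left(W,n \right)} = - \frac{n 8 + 6}{2} = - \frac{8 n + 6}{2} = - \frac{6 + 8 n}{2} = -3 - 4 n$)
$\sqrt{h{\left(-95,\frac{1}{-138 + 485} \right)} + \left(-5\right) \left(-64\right) V} = \sqrt{\left(-3 - \frac{4}{-138 + 485}\right) + \left(-5\right) \left(-64\right) \left(-5\right)} = \sqrt{\left(-3 - \frac{4}{347}\right) + 320 \left(-5\right)} = \sqrt{\left(-3 - \frac{4}{347}\right) - 1600} = \sqrt{- \frac{1045}{347} - 1600} = \sqrt{- \frac{556245}{347}} = \frac{3 i \sqrt{21446335}}{347}$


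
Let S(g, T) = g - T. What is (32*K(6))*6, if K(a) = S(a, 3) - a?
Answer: -576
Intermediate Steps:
K(a) = -3 (K(a) = (a - 1*3) - a = (a - 3) - a = (-3 + a) - a = -3)
(32*K(6))*6 = (32*(-3))*6 = -96*6 = -576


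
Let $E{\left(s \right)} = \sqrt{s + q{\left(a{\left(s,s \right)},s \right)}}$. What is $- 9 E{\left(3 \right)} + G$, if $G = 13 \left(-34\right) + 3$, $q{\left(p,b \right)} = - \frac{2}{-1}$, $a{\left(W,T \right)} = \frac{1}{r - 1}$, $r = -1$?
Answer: $-439 - 9 \sqrt{5} \approx -459.12$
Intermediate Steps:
$a{\left(W,T \right)} = - \frac{1}{2}$ ($a{\left(W,T \right)} = \frac{1}{-1 - 1} = \frac{1}{-2} = - \frac{1}{2}$)
$q{\left(p,b \right)} = 2$ ($q{\left(p,b \right)} = \left(-2\right) \left(-1\right) = 2$)
$E{\left(s \right)} = \sqrt{2 + s}$ ($E{\left(s \right)} = \sqrt{s + 2} = \sqrt{2 + s}$)
$G = -439$ ($G = -442 + 3 = -439$)
$- 9 E{\left(3 \right)} + G = - 9 \sqrt{2 + 3} - 439 = - 9 \sqrt{5} - 439 = -439 - 9 \sqrt{5}$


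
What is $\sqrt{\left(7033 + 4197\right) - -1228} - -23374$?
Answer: $23374 + \sqrt{12458} \approx 23486.0$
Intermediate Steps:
$\sqrt{\left(7033 + 4197\right) - -1228} - -23374 = \sqrt{11230 + \left(-9131 + 10359\right)} + 23374 = \sqrt{11230 + 1228} + 23374 = \sqrt{12458} + 23374 = 23374 + \sqrt{12458}$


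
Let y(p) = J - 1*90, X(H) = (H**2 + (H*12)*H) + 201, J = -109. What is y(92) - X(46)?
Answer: -27908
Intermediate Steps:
X(H) = 201 + 13*H**2 (X(H) = (H**2 + (12*H)*H) + 201 = (H**2 + 12*H**2) + 201 = 13*H**2 + 201 = 201 + 13*H**2)
y(p) = -199 (y(p) = -109 - 1*90 = -109 - 90 = -199)
y(92) - X(46) = -199 - (201 + 13*46**2) = -199 - (201 + 13*2116) = -199 - (201 + 27508) = -199 - 1*27709 = -199 - 27709 = -27908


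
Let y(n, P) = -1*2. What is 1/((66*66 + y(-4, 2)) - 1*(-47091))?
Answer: 1/51445 ≈ 1.9438e-5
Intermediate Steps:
y(n, P) = -2
1/((66*66 + y(-4, 2)) - 1*(-47091)) = 1/((66*66 - 2) - 1*(-47091)) = 1/((4356 - 2) + 47091) = 1/(4354 + 47091) = 1/51445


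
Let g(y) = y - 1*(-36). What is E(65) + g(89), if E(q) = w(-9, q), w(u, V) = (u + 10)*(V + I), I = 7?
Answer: 197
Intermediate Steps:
w(u, V) = (7 + V)*(10 + u) (w(u, V) = (u + 10)*(V + 7) = (10 + u)*(7 + V) = (7 + V)*(10 + u))
E(q) = 7 + q (E(q) = 70 + 7*(-9) + 10*q + q*(-9) = 70 - 63 + 10*q - 9*q = 7 + q)
g(y) = 36 + y (g(y) = y + 36 = 36 + y)
E(65) + g(89) = (7 + 65) + (36 + 89) = 72 + 125 = 197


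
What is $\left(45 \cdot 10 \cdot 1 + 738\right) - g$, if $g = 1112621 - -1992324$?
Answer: $-3103757$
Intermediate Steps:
$g = 3104945$ ($g = 1112621 + 1992324 = 3104945$)
$\left(45 \cdot 10 \cdot 1 + 738\right) - g = \left(45 \cdot 10 \cdot 1 + 738\right) - 3104945 = \left(45 \cdot 10 + 738\right) - 3104945 = \left(450 + 738\right) - 3104945 = 1188 - 3104945 = -3103757$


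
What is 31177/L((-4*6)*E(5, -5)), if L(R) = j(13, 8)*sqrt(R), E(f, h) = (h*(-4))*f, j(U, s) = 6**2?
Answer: -31177*I*sqrt(6)/4320 ≈ -17.678*I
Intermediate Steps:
j(U, s) = 36
E(f, h) = -4*f*h (E(f, h) = (-4*h)*f = -4*f*h)
L(R) = 36*sqrt(R)
31177/L((-4*6)*E(5, -5)) = 31177/((36*sqrt((-4*6)*(-4*5*(-5))))) = 31177/((36*sqrt(-24*100))) = 31177/((36*sqrt(-2400))) = 31177/((36*(20*I*sqrt(6)))) = 31177/((720*I*sqrt(6))) = 31177*(-I*sqrt(6)/4320) = -31177*I*sqrt(6)/4320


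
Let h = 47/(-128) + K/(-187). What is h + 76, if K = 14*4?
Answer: 1803179/23936 ≈ 75.333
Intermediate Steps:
K = 56
h = -15957/23936 (h = 47/(-128) + 56/(-187) = 47*(-1/128) + 56*(-1/187) = -47/128 - 56/187 = -15957/23936 ≈ -0.66665)
h + 76 = -15957/23936 + 76 = 1803179/23936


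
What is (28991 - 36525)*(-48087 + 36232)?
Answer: 89315570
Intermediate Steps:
(28991 - 36525)*(-48087 + 36232) = -7534*(-11855) = 89315570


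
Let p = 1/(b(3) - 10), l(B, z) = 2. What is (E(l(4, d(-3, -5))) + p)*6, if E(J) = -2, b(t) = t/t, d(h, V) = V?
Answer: -38/3 ≈ -12.667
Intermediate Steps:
b(t) = 1
p = -⅑ (p = 1/(1 - 10) = 1/(-9) = -⅑ ≈ -0.11111)
(E(l(4, d(-3, -5))) + p)*6 = (-2 - ⅑)*6 = -19/9*6 = -38/3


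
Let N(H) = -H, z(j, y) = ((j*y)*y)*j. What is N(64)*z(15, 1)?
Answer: -14400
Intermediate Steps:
z(j, y) = j²*y² (z(j, y) = (j*y²)*j = j²*y²)
N(64)*z(15, 1) = (-1*64)*(15²*1²) = -14400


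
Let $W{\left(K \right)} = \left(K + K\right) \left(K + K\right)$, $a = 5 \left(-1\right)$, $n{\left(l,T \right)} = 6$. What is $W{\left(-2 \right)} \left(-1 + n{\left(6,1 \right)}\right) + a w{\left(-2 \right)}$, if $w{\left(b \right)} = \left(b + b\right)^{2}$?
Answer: $0$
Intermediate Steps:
$a = -5$
$w{\left(b \right)} = 4 b^{2}$ ($w{\left(b \right)} = \left(2 b\right)^{2} = 4 b^{2}$)
$W{\left(K \right)} = 4 K^{2}$ ($W{\left(K \right)} = 2 K 2 K = 4 K^{2}$)
$W{\left(-2 \right)} \left(-1 + n{\left(6,1 \right)}\right) + a w{\left(-2 \right)} = 4 \left(-2\right)^{2} \left(-1 + 6\right) - 5 \cdot 4 \left(-2\right)^{2} = 4 \cdot 4 \cdot 5 - 5 \cdot 4 \cdot 4 = 16 \cdot 5 - 80 = 80 - 80 = 0$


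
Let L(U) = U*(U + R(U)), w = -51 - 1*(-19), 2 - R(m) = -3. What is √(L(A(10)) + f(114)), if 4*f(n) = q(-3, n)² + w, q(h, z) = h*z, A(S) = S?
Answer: √29383 ≈ 171.41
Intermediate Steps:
R(m) = 5 (R(m) = 2 - 1*(-3) = 2 + 3 = 5)
w = -32 (w = -51 + 19 = -32)
f(n) = -8 + 9*n²/4 (f(n) = ((-3*n)² - 32)/4 = (9*n² - 32)/4 = (-32 + 9*n²)/4 = -8 + 9*n²/4)
L(U) = U*(5 + U) (L(U) = U*(U + 5) = U*(5 + U))
√(L(A(10)) + f(114)) = √(10*(5 + 10) + (-8 + (9/4)*114²)) = √(10*15 + (-8 + (9/4)*12996)) = √(150 + (-8 + 29241)) = √(150 + 29233) = √29383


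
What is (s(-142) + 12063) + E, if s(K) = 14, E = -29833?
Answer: -17756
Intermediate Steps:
(s(-142) + 12063) + E = (14 + 12063) - 29833 = 12077 - 29833 = -17756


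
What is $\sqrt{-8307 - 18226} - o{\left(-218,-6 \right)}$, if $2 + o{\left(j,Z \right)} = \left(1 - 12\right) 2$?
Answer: $24 + 13 i \sqrt{157} \approx 24.0 + 162.89 i$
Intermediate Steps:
$o{\left(j,Z \right)} = -24$ ($o{\left(j,Z \right)} = -2 + \left(1 - 12\right) 2 = -2 - 22 = -24$)
$\sqrt{-8307 - 18226} - o{\left(-218,-6 \right)} = \sqrt{-8307 - 18226} - -24 = \sqrt{-26533} + 24 = 13 i \sqrt{157} + 24 = 24 + 13 i \sqrt{157}$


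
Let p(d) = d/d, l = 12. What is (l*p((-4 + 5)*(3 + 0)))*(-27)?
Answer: -324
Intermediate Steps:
p(d) = 1
(l*p((-4 + 5)*(3 + 0)))*(-27) = (12*1)*(-27) = 12*(-27) = -324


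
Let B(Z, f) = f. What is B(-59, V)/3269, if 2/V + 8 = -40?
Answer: -1/78456 ≈ -1.2746e-5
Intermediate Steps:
V = -1/24 (V = 2/(-8 - 40) = 2/(-48) = 2*(-1/48) = -1/24 ≈ -0.041667)
B(-59, V)/3269 = -1/24/3269 = -1/24*1/3269 = -1/78456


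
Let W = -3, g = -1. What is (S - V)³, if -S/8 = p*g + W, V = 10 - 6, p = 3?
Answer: 85184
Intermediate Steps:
V = 4
S = 48 (S = -8*(3*(-1) - 3) = -8*(-3 - 3) = -8*(-6) = 48)
(S - V)³ = (48 - 1*4)³ = (48 - 4)³ = 44³ = 85184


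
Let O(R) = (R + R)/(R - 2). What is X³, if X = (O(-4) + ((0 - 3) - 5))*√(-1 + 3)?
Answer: -16000*√2/27 ≈ -838.05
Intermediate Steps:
O(R) = 2*R/(-2 + R) (O(R) = (2*R)/(-2 + R) = 2*R/(-2 + R))
X = -20*√2/3 (X = (2*(-4)/(-2 - 4) + ((0 - 3) - 5))*√(-1 + 3) = (2*(-4)/(-6) + (-3 - 5))*√2 = (2*(-4)*(-⅙) - 8)*√2 = (4/3 - 8)*√2 = -20*√2/3 ≈ -9.4281)
X³ = (-20*√2/3)³ = -16000*√2/27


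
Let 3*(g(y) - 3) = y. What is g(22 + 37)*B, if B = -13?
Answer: -884/3 ≈ -294.67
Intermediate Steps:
g(y) = 3 + y/3
g(22 + 37)*B = (3 + (22 + 37)/3)*(-13) = (3 + (1/3)*59)*(-13) = (3 + 59/3)*(-13) = (68/3)*(-13) = -884/3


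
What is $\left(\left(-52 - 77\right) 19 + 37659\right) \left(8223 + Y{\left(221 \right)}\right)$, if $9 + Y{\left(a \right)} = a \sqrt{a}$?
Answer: $289198512 + 7780968 \sqrt{221} \approx 4.0487 \cdot 10^{8}$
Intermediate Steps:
$Y{\left(a \right)} = -9 + a^{\frac{3}{2}}$ ($Y{\left(a \right)} = -9 + a \sqrt{a} = -9 + a^{\frac{3}{2}}$)
$\left(\left(-52 - 77\right) 19 + 37659\right) \left(8223 + Y{\left(221 \right)}\right) = \left(\left(-52 - 77\right) 19 + 37659\right) \left(8223 - \left(9 - 221^{\frac{3}{2}}\right)\right) = \left(\left(-129\right) 19 + 37659\right) \left(8223 - \left(9 - 221 \sqrt{221}\right)\right) = \left(-2451 + 37659\right) \left(8214 + 221 \sqrt{221}\right) = 35208 \left(8214 + 221 \sqrt{221}\right) = 289198512 + 7780968 \sqrt{221}$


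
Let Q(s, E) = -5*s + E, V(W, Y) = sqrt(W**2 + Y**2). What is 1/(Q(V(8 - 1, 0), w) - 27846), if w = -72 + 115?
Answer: -1/27838 ≈ -3.5922e-5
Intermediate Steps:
w = 43
Q(s, E) = E - 5*s
1/(Q(V(8 - 1, 0), w) - 27846) = 1/((43 - 5*sqrt((8 - 1)**2 + 0**2)) - 27846) = 1/((43 - 5*sqrt(7**2 + 0)) - 27846) = 1/((43 - 5*sqrt(49 + 0)) - 27846) = 1/((43 - 5*sqrt(49)) - 27846) = 1/((43 - 5*7) - 27846) = 1/((43 - 35) - 27846) = 1/(8 - 27846) = 1/(-27838) = -1/27838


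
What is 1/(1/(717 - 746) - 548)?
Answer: -29/15893 ≈ -0.0018247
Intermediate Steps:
1/(1/(717 - 746) - 548) = 1/(1/(-29) - 548) = 1/(-1/29 - 548) = 1/(-15893/29) = -29/15893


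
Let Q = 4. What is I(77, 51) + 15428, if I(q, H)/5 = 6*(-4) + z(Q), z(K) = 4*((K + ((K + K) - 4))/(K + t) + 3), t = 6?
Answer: 15384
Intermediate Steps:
z(K) = 12 + 4*(-4 + 3*K)/(6 + K) (z(K) = 4*((K + ((K + K) - 4))/(K + 6) + 3) = 4*((K + (2*K - 4))/(6 + K) + 3) = 4*((K + (-4 + 2*K))/(6 + K) + 3) = 4*((-4 + 3*K)/(6 + K) + 3) = 4*(3 + (-4 + 3*K)/(6 + K)) = 12 + 4*(-4 + 3*K)/(6 + K))
I(q, H) = -44 (I(q, H) = 5*(6*(-4) + 8*(7 + 3*4)/(6 + 4)) = 5*(-24 + 8*(7 + 12)/10) = 5*(-24 + 8*(⅒)*19) = 5*(-24 + 76/5) = 5*(-44/5) = -44)
I(77, 51) + 15428 = -44 + 15428 = 15384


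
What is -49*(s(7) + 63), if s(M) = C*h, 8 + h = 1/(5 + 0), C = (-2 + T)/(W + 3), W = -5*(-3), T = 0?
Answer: -46942/15 ≈ -3129.5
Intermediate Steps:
W = 15
C = -⅑ (C = (-2 + 0)/(15 + 3) = -2/18 = -2*1/18 = -⅑ ≈ -0.11111)
h = -39/5 (h = -8 + 1/(5 + 0) = -8 + 1/5 = -8 + ⅕ = -39/5 ≈ -7.8000)
s(M) = 13/15 (s(M) = -⅑*(-39/5) = 13/15)
-49*(s(7) + 63) = -49*(13/15 + 63) = -49*958/15 = -46942/15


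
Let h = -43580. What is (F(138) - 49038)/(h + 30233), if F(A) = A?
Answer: 16300/4449 ≈ 3.6637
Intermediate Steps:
(F(138) - 49038)/(h + 30233) = (138 - 49038)/(-43580 + 30233) = -48900/(-13347) = -48900*(-1/13347) = 16300/4449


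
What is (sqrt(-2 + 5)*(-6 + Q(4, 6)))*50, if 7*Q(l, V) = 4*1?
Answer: -1900*sqrt(3)/7 ≈ -470.13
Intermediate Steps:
Q(l, V) = 4/7 (Q(l, V) = (4*1)/7 = (1/7)*4 = 4/7)
(sqrt(-2 + 5)*(-6 + Q(4, 6)))*50 = (sqrt(-2 + 5)*(-6 + 4/7))*50 = (sqrt(3)*(-38/7))*50 = -38*sqrt(3)/7*50 = -1900*sqrt(3)/7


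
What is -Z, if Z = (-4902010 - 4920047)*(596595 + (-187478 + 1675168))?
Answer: 20471966074245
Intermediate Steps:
Z = -20471966074245 (Z = -9822057*(596595 + 1487690) = -9822057*2084285 = -20471966074245)
-Z = -1*(-20471966074245) = 20471966074245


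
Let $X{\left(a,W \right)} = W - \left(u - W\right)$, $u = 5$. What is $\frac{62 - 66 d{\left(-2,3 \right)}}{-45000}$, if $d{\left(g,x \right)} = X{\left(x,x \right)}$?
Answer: $\frac{1}{11250} \approx 8.8889 \cdot 10^{-5}$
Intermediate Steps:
$X{\left(a,W \right)} = -5 + 2 W$ ($X{\left(a,W \right)} = W - \left(5 - W\right) = W + \left(-5 + W\right) = -5 + 2 W$)
$d{\left(g,x \right)} = -5 + 2 x$
$\frac{62 - 66 d{\left(-2,3 \right)}}{-45000} = \frac{62 - 66 \left(-5 + 2 \cdot 3\right)}{-45000} = \left(62 - 66 \left(-5 + 6\right)\right) \left(- \frac{1}{45000}\right) = \left(62 - 66\right) \left(- \frac{1}{45000}\right) = \left(-4\right) \left(- \frac{1}{45000}\right) = \frac{1}{11250}$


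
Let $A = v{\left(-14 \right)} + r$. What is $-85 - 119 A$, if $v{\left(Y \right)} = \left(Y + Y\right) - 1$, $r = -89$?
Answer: $13957$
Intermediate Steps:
$v{\left(Y \right)} = -1 + 2 Y$ ($v{\left(Y \right)} = 2 Y - 1 = -1 + 2 Y$)
$A = -118$ ($A = \left(-1 + 2 \left(-14\right)\right) - 89 = \left(-1 - 28\right) - 89 = -29 - 89 = -118$)
$-85 - 119 A = -85 - -14042 = -85 + 14042 = 13957$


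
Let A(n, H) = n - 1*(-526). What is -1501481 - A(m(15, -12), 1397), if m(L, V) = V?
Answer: -1501995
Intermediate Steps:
A(n, H) = 526 + n (A(n, H) = n + 526 = 526 + n)
-1501481 - A(m(15, -12), 1397) = -1501481 - (526 - 12) = -1501481 - 1*514 = -1501481 - 514 = -1501995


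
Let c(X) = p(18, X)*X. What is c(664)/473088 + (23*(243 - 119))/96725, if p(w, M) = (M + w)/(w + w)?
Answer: 524855761/9359884800 ≈ 0.056075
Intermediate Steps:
p(w, M) = (M + w)/(2*w) (p(w, M) = (M + w)/((2*w)) = (M + w)*(1/(2*w)) = (M + w)/(2*w))
c(X) = X*(1/2 + X/36) (c(X) = ((1/2)*(X + 18)/18)*X = ((1/2)*(1/18)*(18 + X))*X = (1/2 + X/36)*X = X*(1/2 + X/36))
c(664)/473088 + (23*(243 - 119))/96725 = ((1/36)*664*(18 + 664))/473088 + (23*(243 - 119))/96725 = ((1/36)*664*682)*(1/473088) + (23*124)*(1/96725) = (113212/9)*(1/473088) + 2852*(1/96725) = 2573/96768 + 2852/96725 = 524855761/9359884800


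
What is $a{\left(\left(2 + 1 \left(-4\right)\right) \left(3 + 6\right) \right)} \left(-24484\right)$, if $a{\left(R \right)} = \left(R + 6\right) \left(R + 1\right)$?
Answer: $-4994736$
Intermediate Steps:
$a{\left(R \right)} = \left(1 + R\right) \left(6 + R\right)$ ($a{\left(R \right)} = \left(6 + R\right) \left(1 + R\right) = \left(1 + R\right) \left(6 + R\right)$)
$a{\left(\left(2 + 1 \left(-4\right)\right) \left(3 + 6\right) \right)} \left(-24484\right) = \left(6 + \left(\left(2 + 1 \left(-4\right)\right) \left(3 + 6\right)\right)^{2} + 7 \left(2 + 1 \left(-4\right)\right) \left(3 + 6\right)\right) \left(-24484\right) = \left(6 + \left(\left(2 - 4\right) 9\right)^{2} + 7 \left(2 - 4\right) 9\right) \left(-24484\right) = \left(6 + \left(\left(-2\right) 9\right)^{2} + 7 \left(\left(-2\right) 9\right)\right) \left(-24484\right) = \left(6 + \left(-18\right)^{2} + 7 \left(-18\right)\right) \left(-24484\right) = \left(6 + 324 - 126\right) \left(-24484\right) = 204 \left(-24484\right) = -4994736$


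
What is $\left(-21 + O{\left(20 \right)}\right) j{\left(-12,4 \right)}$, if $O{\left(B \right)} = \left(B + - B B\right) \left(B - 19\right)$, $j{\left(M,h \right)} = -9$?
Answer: $3609$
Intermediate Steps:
$O{\left(B \right)} = \left(-19 + B\right) \left(B - B^{2}\right)$ ($O{\left(B \right)} = \left(B - B^{2}\right) \left(-19 + B\right) = \left(-19 + B\right) \left(B - B^{2}\right)$)
$\left(-21 + O{\left(20 \right)}\right) j{\left(-12,4 \right)} = \left(-21 + 20 \left(-19 - 20^{2} + 20 \cdot 20\right)\right) \left(-9\right) = \left(-21 + 20 \left(-19 - 400 + 400\right)\right) \left(-9\right) = \left(-21 + 20 \left(-19\right)\right) \left(-9\right) = \left(-21 - 380\right) \left(-9\right) = \left(-401\right) \left(-9\right) = 3609$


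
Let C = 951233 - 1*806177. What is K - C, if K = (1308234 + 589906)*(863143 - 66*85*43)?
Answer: 1180477796764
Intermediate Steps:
K = 1180477941820 (K = 1898140*(863143 - 5610*43) = 1898140*(863143 - 241230) = 1898140*621913 = 1180477941820)
C = 145056 (C = 951233 - 806177 = 145056)
K - C = 1180477941820 - 1*145056 = 1180477941820 - 145056 = 1180477796764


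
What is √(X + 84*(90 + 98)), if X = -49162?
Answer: I*√33370 ≈ 182.67*I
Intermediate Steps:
√(X + 84*(90 + 98)) = √(-49162 + 84*(90 + 98)) = √(-49162 + 84*188) = √(-49162 + 15792) = √(-33370) = I*√33370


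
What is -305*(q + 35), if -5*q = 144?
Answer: -1891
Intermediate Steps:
q = -144/5 (q = -⅕*144 = -144/5 ≈ -28.800)
-305*(q + 35) = -305*(-144/5 + 35) = -305*31/5 = -1*1891 = -1891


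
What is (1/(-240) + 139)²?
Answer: 1112822881/57600 ≈ 19320.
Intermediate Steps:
(1/(-240) + 139)² = (-1/240 + 139)² = (33359/240)² = 1112822881/57600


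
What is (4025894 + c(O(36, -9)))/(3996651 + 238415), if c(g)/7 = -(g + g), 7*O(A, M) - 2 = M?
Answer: 2012954/2117533 ≈ 0.95061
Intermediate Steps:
O(A, M) = 2/7 + M/7
c(g) = -14*g (c(g) = 7*(-(g + g)) = 7*(-2*g) = -14*g)
(4025894 + c(O(36, -9)))/(3996651 + 238415) = (4025894 - 14*(2/7 + (⅐)*(-9)))/(3996651 + 238415) = (4025894 - 14*(2/7 - 9/7))/4235066 = (4025894 - 14*(-1))*(1/4235066) = (4025894 + 14)*(1/4235066) = 4025908*(1/4235066) = 2012954/2117533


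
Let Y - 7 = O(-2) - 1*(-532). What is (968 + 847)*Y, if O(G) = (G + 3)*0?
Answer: 978285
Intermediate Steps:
O(G) = 0 (O(G) = (3 + G)*0 = 0)
Y = 539 (Y = 7 + (0 - 1*(-532)) = 7 + (0 + 532) = 7 + 532 = 539)
(968 + 847)*Y = (968 + 847)*539 = 1815*539 = 978285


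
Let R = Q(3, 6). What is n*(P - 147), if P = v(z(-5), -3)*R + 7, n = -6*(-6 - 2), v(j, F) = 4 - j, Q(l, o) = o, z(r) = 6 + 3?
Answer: -8160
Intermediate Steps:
z(r) = 9
R = 6
n = 48 (n = -6*(-8) = 48)
P = -23 (P = (4 - 1*9)*6 + 7 = (4 - 9)*6 + 7 = -5*6 + 7 = -30 + 7 = -23)
n*(P - 147) = 48*(-23 - 147) = 48*(-170) = -8160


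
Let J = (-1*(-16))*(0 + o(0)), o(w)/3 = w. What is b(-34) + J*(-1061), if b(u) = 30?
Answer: 30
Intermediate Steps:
o(w) = 3*w
J = 0 (J = (-1*(-16))*(0 + 3*0) = 16*(0 + 0) = 16*0 = 0)
b(-34) + J*(-1061) = 30 + 0*(-1061) = 30 + 0 = 30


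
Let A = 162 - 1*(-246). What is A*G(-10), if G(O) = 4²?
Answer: 6528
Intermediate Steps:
A = 408 (A = 162 + 246 = 408)
G(O) = 16
A*G(-10) = 408*16 = 6528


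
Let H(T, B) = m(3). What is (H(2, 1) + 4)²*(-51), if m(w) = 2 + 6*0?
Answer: -1836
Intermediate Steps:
m(w) = 2 (m(w) = 2 + 0 = 2)
H(T, B) = 2
(H(2, 1) + 4)²*(-51) = (2 + 4)²*(-51) = 6²*(-51) = 36*(-51) = -1836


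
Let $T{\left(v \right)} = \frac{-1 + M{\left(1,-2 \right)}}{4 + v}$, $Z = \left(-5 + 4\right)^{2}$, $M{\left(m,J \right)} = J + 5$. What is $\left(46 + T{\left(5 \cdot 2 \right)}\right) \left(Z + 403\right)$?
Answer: $\frac{130492}{7} \approx 18642.0$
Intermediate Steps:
$M{\left(m,J \right)} = 5 + J$
$Z = 1$ ($Z = \left(-1\right)^{2} = 1$)
$T{\left(v \right)} = \frac{2}{4 + v}$ ($T{\left(v \right)} = \frac{-1 + \left(5 - 2\right)}{4 + v} = \frac{-1 + 3}{4 + v} = \frac{2}{4 + v}$)
$\left(46 + T{\left(5 \cdot 2 \right)}\right) \left(Z + 403\right) = \left(46 + \frac{2}{4 + 5 \cdot 2}\right) \left(1 + 403\right) = \left(46 + \frac{2}{4 + 10}\right) 404 = \left(46 + \frac{2}{14}\right) 404 = \left(46 + 2 \cdot \frac{1}{14}\right) 404 = \left(46 + \frac{1}{7}\right) 404 = \frac{323}{7} \cdot 404 = \frac{130492}{7}$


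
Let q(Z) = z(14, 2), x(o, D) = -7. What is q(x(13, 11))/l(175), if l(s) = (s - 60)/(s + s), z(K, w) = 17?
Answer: 1190/23 ≈ 51.739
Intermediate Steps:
q(Z) = 17
l(s) = (-60 + s)/(2*s) (l(s) = (-60 + s)/((2*s)) = (-60 + s)*(1/(2*s)) = (-60 + s)/(2*s))
q(x(13, 11))/l(175) = 17/(((1/2)*(-60 + 175)/175)) = 17/(((1/2)*(1/175)*115)) = 17/(23/70) = 17*(70/23) = 1190/23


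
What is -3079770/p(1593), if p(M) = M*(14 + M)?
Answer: -1026590/853317 ≈ -1.2031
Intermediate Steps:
-3079770/p(1593) = -3079770*1/(1593*(14 + 1593)) = -3079770/(1593*1607) = -3079770/2559951 = -3079770*1/2559951 = -1026590/853317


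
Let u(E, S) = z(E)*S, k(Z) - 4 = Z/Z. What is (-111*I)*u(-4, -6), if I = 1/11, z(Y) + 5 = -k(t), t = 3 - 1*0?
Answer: -6660/11 ≈ -605.45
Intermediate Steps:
t = 3 (t = 3 + 0 = 3)
k(Z) = 5 (k(Z) = 4 + Z/Z = 4 + 1 = 5)
z(Y) = -10 (z(Y) = -5 - 1*5 = -5 - 5 = -10)
u(E, S) = -10*S
I = 1/11 ≈ 0.090909
(-111*I)*u(-4, -6) = (-111*1/11)*(-10*(-6)) = -111/11*60 = -6660/11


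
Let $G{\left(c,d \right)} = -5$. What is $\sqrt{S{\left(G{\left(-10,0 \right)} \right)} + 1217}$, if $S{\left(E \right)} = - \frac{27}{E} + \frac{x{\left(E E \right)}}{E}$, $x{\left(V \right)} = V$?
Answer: $\frac{\sqrt{30435}}{5} \approx 34.891$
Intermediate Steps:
$S{\left(E \right)} = E - \frac{27}{E}$ ($S{\left(E \right)} = - \frac{27}{E} + \frac{E E}{E} = - \frac{27}{E} + \frac{E^{2}}{E} = - \frac{27}{E} + E = E - \frac{27}{E}$)
$\sqrt{S{\left(G{\left(-10,0 \right)} \right)} + 1217} = \sqrt{\left(-5 - \frac{27}{-5}\right) + 1217} = \sqrt{\left(-5 - - \frac{27}{5}\right) + 1217} = \sqrt{\left(-5 + \frac{27}{5}\right) + 1217} = \sqrt{\frac{2}{5} + 1217} = \sqrt{\frac{6087}{5}} = \frac{\sqrt{30435}}{5}$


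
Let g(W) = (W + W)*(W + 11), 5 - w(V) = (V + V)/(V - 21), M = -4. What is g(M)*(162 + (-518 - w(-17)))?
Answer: 383152/19 ≈ 20166.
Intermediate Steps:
w(V) = 5 - 2*V/(-21 + V) (w(V) = 5 - (V + V)/(V - 21) = 5 - 2*V/(-21 + V))
g(W) = 2*W*(11 + W) (g(W) = (2*W)*(11 + W) = 2*W*(11 + W))
g(M)*(162 + (-518 - w(-17))) = (2*(-4)*(11 - 4))*(162 + (-518 - 3*(-35 - 17)/(-21 - 17))) = (2*(-4)*7)*(162 + (-518 - 3*(-52)/(-38))) = -56*(162 + (-518 - 3*(-1)*(-52)/38)) = -56*(162 + (-518 - 1*78/19)) = -56*(162 + (-518 - 78/19)) = -56*(162 - 9920/19) = -56*(-6842/19) = 383152/19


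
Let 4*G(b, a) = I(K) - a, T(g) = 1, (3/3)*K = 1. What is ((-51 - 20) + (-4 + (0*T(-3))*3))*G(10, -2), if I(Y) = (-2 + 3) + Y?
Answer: -75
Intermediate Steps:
K = 1
I(Y) = 1 + Y
G(b, a) = 1/2 - a/4 (G(b, a) = ((1 + 1) - a)/4 = (2 - a)/4 = 1/2 - a/4)
((-51 - 20) + (-4 + (0*T(-3))*3))*G(10, -2) = ((-51 - 20) + (-4 + (0*1)*3))*(1/2 - 1/4*(-2)) = (-71 + (-4 + 0*3))*(1/2 + 1/2) = (-71 + (-4 + 0))*1 = (-71 - 4)*1 = -75*1 = -75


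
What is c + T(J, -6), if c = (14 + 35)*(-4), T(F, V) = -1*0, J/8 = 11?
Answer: -196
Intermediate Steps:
J = 88 (J = 8*11 = 88)
T(F, V) = 0
c = -196 (c = 49*(-4) = -196)
c + T(J, -6) = -196 + 0 = -196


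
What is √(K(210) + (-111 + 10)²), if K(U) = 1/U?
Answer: √449864310/210 ≈ 101.00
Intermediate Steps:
√(K(210) + (-111 + 10)²) = √(1/210 + (-111 + 10)²) = √(1/210 + (-101)²) = √(1/210 + 10201) = √(2142211/210) = √449864310/210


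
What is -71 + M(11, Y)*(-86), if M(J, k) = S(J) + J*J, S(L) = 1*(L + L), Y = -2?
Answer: -12369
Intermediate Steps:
S(L) = 2*L (S(L) = 1*(2*L) = 2*L)
M(J, k) = J² + 2*J (M(J, k) = 2*J + J*J = 2*J + J² = J² + 2*J)
-71 + M(11, Y)*(-86) = -71 + (11*(2 + 11))*(-86) = -71 + (11*13)*(-86) = -71 + 143*(-86) = -71 - 12298 = -12369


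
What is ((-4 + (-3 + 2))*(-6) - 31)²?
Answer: 1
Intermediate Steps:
((-4 + (-3 + 2))*(-6) - 31)² = ((-4 - 1)*(-6) - 31)² = (-5*(-6) - 31)² = (30 - 31)² = (-1)² = 1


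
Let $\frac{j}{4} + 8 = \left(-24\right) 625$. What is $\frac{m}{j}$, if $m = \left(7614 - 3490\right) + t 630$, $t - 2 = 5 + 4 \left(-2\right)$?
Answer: $- \frac{1747}{30016} \approx -0.058202$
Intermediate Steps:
$t = -1$ ($t = 2 + \left(5 + 4 \left(-2\right)\right) = 2 + \left(5 - 8\right) = 2 - 3 = -1$)
$j = -60032$ ($j = -32 + 4 \left(\left(-24\right) 625\right) = -32 + 4 \left(-15000\right) = -32 - 60000 = -60032$)
$m = 3494$ ($m = \left(7614 - 3490\right) - 630 = 4124 - 630 = 3494$)
$\frac{m}{j} = \frac{3494}{-60032} = 3494 \left(- \frac{1}{60032}\right) = - \frac{1747}{30016}$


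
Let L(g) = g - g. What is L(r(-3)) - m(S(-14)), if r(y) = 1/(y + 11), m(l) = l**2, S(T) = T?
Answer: -196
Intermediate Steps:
r(y) = 1/(11 + y)
L(g) = 0
L(r(-3)) - m(S(-14)) = 0 - 1*(-14)**2 = 0 - 1*196 = 0 - 196 = -196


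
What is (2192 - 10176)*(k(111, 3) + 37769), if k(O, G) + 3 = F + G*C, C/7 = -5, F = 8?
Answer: -300749296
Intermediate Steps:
C = -35 (C = 7*(-5) = -35)
k(O, G) = 5 - 35*G (k(O, G) = -3 + (8 + G*(-35)) = -3 + (8 - 35*G) = 5 - 35*G)
(2192 - 10176)*(k(111, 3) + 37769) = (2192 - 10176)*((5 - 35*3) + 37769) = -7984*((5 - 105) + 37769) = -7984*(-100 + 37769) = -7984*37669 = -300749296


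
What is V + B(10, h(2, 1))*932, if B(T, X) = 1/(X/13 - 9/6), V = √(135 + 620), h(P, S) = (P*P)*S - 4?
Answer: -1864/3 + √755 ≈ -593.86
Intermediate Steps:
h(P, S) = -4 + S*P² (h(P, S) = P²*S - 4 = S*P² - 4 = -4 + S*P²)
V = √755 ≈ 27.477
B(T, X) = 1/(-3/2 + X/13) (B(T, X) = 1/(X*(1/13) - 9*⅙) = 1/(X/13 - 3/2) = 1/(-3/2 + X/13))
V + B(10, h(2, 1))*932 = √755 + (26/(-39 + 2*(-4 + 1*2²)))*932 = √755 + (26/(-39 + 2*(-4 + 1*4)))*932 = √755 + (26/(-39 + 2*(-4 + 4)))*932 = √755 + (26/(-39 + 2*0))*932 = √755 + (26/(-39 + 0))*932 = √755 + (26/(-39))*932 = √755 + (26*(-1/39))*932 = √755 - ⅔*932 = √755 - 1864/3 = -1864/3 + √755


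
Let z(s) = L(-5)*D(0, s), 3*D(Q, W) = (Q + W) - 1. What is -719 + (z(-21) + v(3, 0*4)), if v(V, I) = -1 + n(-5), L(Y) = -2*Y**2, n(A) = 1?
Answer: -1057/3 ≈ -352.33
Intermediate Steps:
D(Q, W) = -1/3 + Q/3 + W/3 (D(Q, W) = ((Q + W) - 1)/3 = (-1 + Q + W)/3 = -1/3 + Q/3 + W/3)
v(V, I) = 0 (v(V, I) = -1 + 1 = 0)
z(s) = 50/3 - 50*s/3 (z(s) = (-2*(-5)**2)*(-1/3 + (1/3)*0 + s/3) = (-2*25)*(-1/3 + 0 + s/3) = -50*(-1/3 + s/3) = 50/3 - 50*s/3)
-719 + (z(-21) + v(3, 0*4)) = -719 + ((50/3 - 50/3*(-21)) + 0) = -719 + ((50/3 + 350) + 0) = -719 + (1100/3 + 0) = -719 + 1100/3 = -1057/3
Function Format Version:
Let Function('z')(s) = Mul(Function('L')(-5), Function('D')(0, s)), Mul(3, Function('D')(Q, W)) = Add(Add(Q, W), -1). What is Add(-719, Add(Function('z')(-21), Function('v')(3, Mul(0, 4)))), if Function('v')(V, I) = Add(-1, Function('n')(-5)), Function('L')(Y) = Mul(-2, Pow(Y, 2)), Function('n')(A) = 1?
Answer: Rational(-1057, 3) ≈ -352.33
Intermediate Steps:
Function('D')(Q, W) = Add(Rational(-1, 3), Mul(Rational(1, 3), Q), Mul(Rational(1, 3), W)) (Function('D')(Q, W) = Mul(Rational(1, 3), Add(Add(Q, W), -1)) = Mul(Rational(1, 3), Add(-1, Q, W)) = Add(Rational(-1, 3), Mul(Rational(1, 3), Q), Mul(Rational(1, 3), W)))
Function('v')(V, I) = 0 (Function('v')(V, I) = Add(-1, 1) = 0)
Function('z')(s) = Add(Rational(50, 3), Mul(Rational(-50, 3), s)) (Function('z')(s) = Mul(Mul(-2, Pow(-5, 2)), Add(Rational(-1, 3), Mul(Rational(1, 3), 0), Mul(Rational(1, 3), s))) = Mul(Mul(-2, 25), Add(Rational(-1, 3), 0, Mul(Rational(1, 3), s))) = Mul(-50, Add(Rational(-1, 3), Mul(Rational(1, 3), s))) = Add(Rational(50, 3), Mul(Rational(-50, 3), s)))
Add(-719, Add(Function('z')(-21), Function('v')(3, Mul(0, 4)))) = Add(-719, Add(Add(Rational(50, 3), Mul(Rational(-50, 3), -21)), 0)) = Add(-719, Add(Add(Rational(50, 3), 350), 0)) = Add(-719, Add(Rational(1100, 3), 0)) = Add(-719, Rational(1100, 3)) = Rational(-1057, 3)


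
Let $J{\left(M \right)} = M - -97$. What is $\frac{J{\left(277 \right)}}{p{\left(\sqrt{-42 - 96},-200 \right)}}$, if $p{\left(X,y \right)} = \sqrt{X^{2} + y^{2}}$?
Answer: $\frac{187 \sqrt{39862}}{19931} \approx 1.8732$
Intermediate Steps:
$J{\left(M \right)} = 97 + M$ ($J{\left(M \right)} = M + 97 = 97 + M$)
$\frac{J{\left(277 \right)}}{p{\left(\sqrt{-42 - 96},-200 \right)}} = \frac{97 + 277}{\sqrt{\left(\sqrt{-42 - 96}\right)^{2} + \left(-200\right)^{2}}} = \frac{374}{\sqrt{\left(\sqrt{-138}\right)^{2} + 40000}} = \frac{374}{\sqrt{\left(i \sqrt{138}\right)^{2} + 40000}} = \frac{374}{\sqrt{-138 + 40000}} = \frac{374}{\sqrt{39862}} = 374 \frac{\sqrt{39862}}{39862} = \frac{187 \sqrt{39862}}{19931}$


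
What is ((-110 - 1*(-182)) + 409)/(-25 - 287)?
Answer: -37/24 ≈ -1.5417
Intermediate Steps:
((-110 - 1*(-182)) + 409)/(-25 - 287) = ((-110 + 182) + 409)/(-312) = (72 + 409)*(-1/312) = 481*(-1/312) = -37/24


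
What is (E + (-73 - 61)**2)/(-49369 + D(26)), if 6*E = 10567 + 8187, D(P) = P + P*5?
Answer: -63245/147639 ≈ -0.42838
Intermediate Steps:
D(P) = 6*P (D(P) = P + 5*P = 6*P)
E = 9377/3 (E = (10567 + 8187)/6 = (1/6)*18754 = 9377/3 ≈ 3125.7)
(E + (-73 - 61)**2)/(-49369 + D(26)) = (9377/3 + (-73 - 61)**2)/(-49369 + 6*26) = (9377/3 + (-134)**2)/(-49369 + 156) = (9377/3 + 17956)/(-49213) = (63245/3)*(-1/49213) = -63245/147639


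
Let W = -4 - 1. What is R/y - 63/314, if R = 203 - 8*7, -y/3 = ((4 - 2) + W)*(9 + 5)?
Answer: 455/471 ≈ 0.96603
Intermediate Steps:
W = -5
y = 126 (y = -3*((4 - 2) - 5)*(9 + 5) = -3*(2 - 5)*14 = -(-9)*14 = -3*(-42) = 126)
R = 147 (R = 203 - 1*56 = 203 - 56 = 147)
R/y - 63/314 = 147/126 - 63/314 = 147*(1/126) - 63*1/314 = 7/6 - 63/314 = 455/471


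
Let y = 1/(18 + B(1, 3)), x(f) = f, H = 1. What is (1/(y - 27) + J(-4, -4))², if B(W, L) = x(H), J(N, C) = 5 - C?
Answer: 21058921/262144 ≈ 80.333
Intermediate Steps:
B(W, L) = 1
y = 1/19 (y = 1/(18 + 1) = 1/19 ≈ 0.052632)
(1/(y - 27) + J(-4, -4))² = (1/(1/19 - 27) + (5 - 1*(-4)))² = (1/(-512/19) + (5 + 4))² = (-19/512 + 9)² = (4589/512)² = 21058921/262144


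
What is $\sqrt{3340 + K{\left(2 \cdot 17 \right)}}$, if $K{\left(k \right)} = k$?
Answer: $\sqrt{3374} \approx 58.086$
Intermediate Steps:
$\sqrt{3340 + K{\left(2 \cdot 17 \right)}} = \sqrt{3340 + 2 \cdot 17} = \sqrt{3340 + 34} = \sqrt{3374}$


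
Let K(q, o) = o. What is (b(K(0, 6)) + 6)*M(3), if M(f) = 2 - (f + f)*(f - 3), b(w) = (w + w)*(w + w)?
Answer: 300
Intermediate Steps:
b(w) = 4*w**2 (b(w) = (2*w)*(2*w) = 4*w**2)
M(f) = 2 - 2*f*(-3 + f)
(b(K(0, 6)) + 6)*M(3) = (4*6**2 + 6)*(2 - 2*3**2 + 6*3) = (4*36 + 6)*(2 - 2*9 + 18) = (144 + 6)*(2 - 18 + 18) = 150*2 = 300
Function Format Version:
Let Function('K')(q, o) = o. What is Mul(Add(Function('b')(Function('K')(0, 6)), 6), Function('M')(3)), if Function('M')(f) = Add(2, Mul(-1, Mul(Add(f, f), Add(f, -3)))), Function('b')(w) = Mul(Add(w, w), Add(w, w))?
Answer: 300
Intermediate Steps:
Function('b')(w) = Mul(4, Pow(w, 2)) (Function('b')(w) = Mul(Mul(2, w), Mul(2, w)) = Mul(4, Pow(w, 2)))
Function('M')(f) = Add(2, Mul(-2, f, Add(-3, f))) (Function('M')(f) = Add(2, Mul(-1, Mul(Mul(2, f), Add(-3, f)))) = Add(2, Mul(-1, Mul(2, f, Add(-3, f)))) = Add(2, Mul(-2, f, Add(-3, f))))
Mul(Add(Function('b')(Function('K')(0, 6)), 6), Function('M')(3)) = Mul(Add(Mul(4, Pow(6, 2)), 6), Add(2, Mul(-2, Pow(3, 2)), Mul(6, 3))) = Mul(Add(Mul(4, 36), 6), Add(2, Mul(-2, 9), 18)) = Mul(Add(144, 6), Add(2, -18, 18)) = Mul(150, 2) = 300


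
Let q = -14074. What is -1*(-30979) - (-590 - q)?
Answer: 17495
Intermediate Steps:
-1*(-30979) - (-590 - q) = -1*(-30979) - (-590 - 1*(-14074)) = 30979 - (-590 + 14074) = 30979 - 1*13484 = 30979 - 13484 = 17495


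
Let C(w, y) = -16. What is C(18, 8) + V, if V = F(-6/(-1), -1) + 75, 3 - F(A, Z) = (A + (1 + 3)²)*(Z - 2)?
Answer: 128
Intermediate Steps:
F(A, Z) = 3 - (-2 + Z)*(16 + A) (F(A, Z) = 3 - (A + (1 + 3)²)*(Z - 2) = 3 - (A + 4²)*(-2 + Z) = 3 - (A + 16)*(-2 + Z) = 3 - (16 + A)*(-2 + Z) = 3 - (-2 + Z)*(16 + A))
V = 144 (V = (35 - 16*(-1) + 2*(-6/(-1)) - 1*(-6/(-1))*(-1)) + 75 = (35 + 16 + 2*(-6*(-1)) - 1*(-6*(-1))*(-1)) + 75 = (35 + 16 + 2*6 - 1*6*(-1)) + 75 = (35 + 16 + 12 + 6) + 75 = 69 + 75 = 144)
C(18, 8) + V = -16 + 144 = 128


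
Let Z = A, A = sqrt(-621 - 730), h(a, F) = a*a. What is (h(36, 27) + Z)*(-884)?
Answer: -1145664 - 884*I*sqrt(1351) ≈ -1.1457e+6 - 32492.0*I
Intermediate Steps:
h(a, F) = a**2
A = I*sqrt(1351) (A = sqrt(-1351) = I*sqrt(1351) ≈ 36.756*I)
Z = I*sqrt(1351) ≈ 36.756*I
(h(36, 27) + Z)*(-884) = (36**2 + I*sqrt(1351))*(-884) = (1296 + I*sqrt(1351))*(-884) = -1145664 - 884*I*sqrt(1351)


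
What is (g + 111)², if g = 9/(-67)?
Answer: 55175184/4489 ≈ 12291.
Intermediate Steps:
g = -9/67 (g = 9*(-1/67) = -9/67 ≈ -0.13433)
(g + 111)² = (-9/67 + 111)² = (7428/67)² = 55175184/4489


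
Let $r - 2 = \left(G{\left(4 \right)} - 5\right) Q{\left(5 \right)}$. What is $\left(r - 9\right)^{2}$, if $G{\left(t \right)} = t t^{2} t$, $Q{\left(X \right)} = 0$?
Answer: $49$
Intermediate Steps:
$G{\left(t \right)} = t^{4}$ ($G{\left(t \right)} = t^{3} t = t^{4}$)
$r = 2$ ($r = 2 + \left(4^{4} - 5\right) 0 = 2 + \left(256 - 5\right) 0 = 2 + 251 \cdot 0 = 2 + 0 = 2$)
$\left(r - 9\right)^{2} = \left(2 - 9\right)^{2} = \left(-7\right)^{2} = 49$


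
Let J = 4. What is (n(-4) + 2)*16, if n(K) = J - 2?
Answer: 64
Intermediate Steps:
n(K) = 2 (n(K) = 4 - 2 = 2)
(n(-4) + 2)*16 = (2 + 2)*16 = 4*16 = 64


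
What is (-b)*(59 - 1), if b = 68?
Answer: -3944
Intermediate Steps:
(-b)*(59 - 1) = (-1*68)*(59 - 1) = -68*58 = -3944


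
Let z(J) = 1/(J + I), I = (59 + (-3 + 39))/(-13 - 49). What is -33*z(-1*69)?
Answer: 2046/4373 ≈ 0.46787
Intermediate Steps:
I = -95/62 (I = (59 + 36)/(-62) = 95*(-1/62) = -95/62 ≈ -1.5323)
z(J) = 1/(-95/62 + J) (z(J) = 1/(J - 95/62) = 1/(-95/62 + J))
-33*z(-1*69) = -2046/(-95 + 62*(-1*69)) = -2046/(-95 + 62*(-69)) = -2046/(-95 - 4278) = -2046/(-4373) = -2046*(-1)/4373 = -33*(-62/4373) = 2046/4373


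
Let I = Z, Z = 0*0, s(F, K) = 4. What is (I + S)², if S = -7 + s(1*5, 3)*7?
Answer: 441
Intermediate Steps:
Z = 0
I = 0
S = 21 (S = -7 + 4*7 = -7 + 28 = 21)
(I + S)² = (0 + 21)² = 21² = 441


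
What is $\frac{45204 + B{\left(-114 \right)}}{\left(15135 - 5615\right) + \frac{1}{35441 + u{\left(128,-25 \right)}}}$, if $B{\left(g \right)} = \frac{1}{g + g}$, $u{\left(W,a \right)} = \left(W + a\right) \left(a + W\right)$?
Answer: $\frac{79102471925}{16659048038} \approx 4.7483$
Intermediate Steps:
$u{\left(W,a \right)} = \left(W + a\right)^{2}$ ($u{\left(W,a \right)} = \left(W + a\right) \left(W + a\right) = \left(W + a\right)^{2}$)
$B{\left(g \right)} = \frac{1}{2 g}$
$\frac{45204 + B{\left(-114 \right)}}{\left(15135 - 5615\right) + \frac{1}{35441 + u{\left(128,-25 \right)}}} = \frac{45204 + \frac{1}{2 \left(-114\right)}}{\left(15135 - 5615\right) + \frac{1}{35441 + \left(128 - 25\right)^{2}}} = \frac{45204 + \frac{1}{2} \left(- \frac{1}{114}\right)}{\left(15135 - 5615\right) + \frac{1}{35441 + 103^{2}}} = \frac{45204 - \frac{1}{228}}{9520 + \frac{1}{35441 + 10609}} = \frac{10306511}{228 \left(9520 + \frac{1}{46050}\right)} = \frac{10306511}{228 \cdot \frac{438396001}{46050}} = \frac{10306511}{228} \cdot \frac{46050}{438396001} = \frac{79102471925}{16659048038}$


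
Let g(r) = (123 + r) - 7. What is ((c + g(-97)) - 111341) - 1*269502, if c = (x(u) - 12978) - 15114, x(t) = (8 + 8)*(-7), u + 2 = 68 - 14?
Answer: -409028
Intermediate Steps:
u = 52 (u = -2 + (68 - 14) = -2 + 54 = 52)
g(r) = 116 + r
x(t) = -112 (x(t) = 16*(-7) = -112)
c = -28204 (c = (-112 - 12978) - 15114 = -13090 - 15114 = -28204)
((c + g(-97)) - 111341) - 1*269502 = ((-28204 + (116 - 97)) - 111341) - 1*269502 = ((-28204 + 19) - 111341) - 269502 = (-28185 - 111341) - 269502 = -139526 - 269502 = -409028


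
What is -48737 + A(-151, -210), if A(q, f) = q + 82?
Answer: -48806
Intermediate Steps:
A(q, f) = 82 + q
-48737 + A(-151, -210) = -48737 + (82 - 151) = -48737 - 69 = -48806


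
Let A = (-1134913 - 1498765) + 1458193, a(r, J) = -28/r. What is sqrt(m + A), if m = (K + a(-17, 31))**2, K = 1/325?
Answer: 2*I*sqrt(8970582795859)/5525 ≈ 1084.2*I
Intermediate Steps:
K = 1/325 ≈ 0.0030769
A = -1175485 (A = -2633678 + 1458193 = -1175485)
m = 83119689/30525625 (m = (1/325 - 28/(-17))**2 = (1/325 - 28*(-1/17))**2 = (1/325 + 28/17)**2 = (9117/5525)**2 = 83119689/30525625 ≈ 2.7229)
sqrt(m + A) = sqrt(83119689/30525625 - 1175485) = sqrt(-35882331183436/30525625) = 2*I*sqrt(8970582795859)/5525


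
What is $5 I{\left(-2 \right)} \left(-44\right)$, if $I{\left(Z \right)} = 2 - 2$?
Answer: $0$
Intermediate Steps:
$I{\left(Z \right)} = 0$
$5 I{\left(-2 \right)} \left(-44\right) = 5 \cdot 0 \left(-44\right) = 0 \left(-44\right) = 0$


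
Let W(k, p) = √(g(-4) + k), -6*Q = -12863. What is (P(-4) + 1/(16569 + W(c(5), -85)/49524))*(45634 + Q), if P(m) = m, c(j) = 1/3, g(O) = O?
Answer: 573334*(-√33 + 2461652325*I)/(3*(√33 - 2461689468*I)) ≈ -1.9111e+5 - 6.729e-9*I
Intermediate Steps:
c(j) = ⅓
Q = 12863/6 (Q = -⅙*(-12863) = 12863/6 ≈ 2143.8)
W(k, p) = √(-4 + k)
(P(-4) + 1/(16569 + W(c(5), -85)/49524))*(45634 + Q) = (-4 + 1/(16569 + √(-4 + ⅓)/49524))*(45634 + 12863/6) = (-4 + 1/(16569 + √(-11/3)*(1/49524)))*(286667/6) = (-4 + 1/(16569 + (I*√33/3)*(1/49524)))*(286667/6) = (-4 + 1/(16569 + I*√33/148572))*(286667/6) = -573334/3 + 286667/(6*(16569 + I*√33/148572))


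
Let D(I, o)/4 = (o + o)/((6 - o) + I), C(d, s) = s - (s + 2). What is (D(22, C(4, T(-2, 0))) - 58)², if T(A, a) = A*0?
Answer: 770884/225 ≈ 3426.2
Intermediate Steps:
T(A, a) = 0
C(d, s) = -2 (C(d, s) = s - (2 + s) = s + (-2 - s) = -2)
D(I, o) = 8*o/(6 + I - o) (D(I, o) = 4*((o + o)/((6 - o) + I)) = 4*((2*o)/(6 + I - o)) = 4*(2*o/(6 + I - o)) = 8*o/(6 + I - o))
(D(22, C(4, T(-2, 0))) - 58)² = (8*(-2)/(6 + 22 - 1*(-2)) - 58)² = (8*(-2)/(6 + 22 + 2) - 58)² = (8*(-2)/30 - 58)² = (8*(-2)*(1/30) - 58)² = (-8/15 - 58)² = (-878/15)² = 770884/225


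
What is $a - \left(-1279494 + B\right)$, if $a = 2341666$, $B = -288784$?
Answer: $3909944$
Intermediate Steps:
$a - \left(-1279494 + B\right) = 2341666 - \left(-1279494 - 288784\right) = 2341666 - -1568278 = 2341666 + 1568278 = 3909944$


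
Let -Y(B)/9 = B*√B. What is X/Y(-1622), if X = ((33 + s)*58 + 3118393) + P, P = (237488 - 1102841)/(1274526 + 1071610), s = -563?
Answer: -7244052993455*I*√1622/55551704978016 ≈ -5.2518*I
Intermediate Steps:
P = -865353/2346136 ≈ -0.36884
Y(B) = -9*B^(3/2) (Y(B) = -9*B*√B = -9*B^(3/2))
X = 7244052993455/2346136 (X = ((33 - 563)*58 + 3118393) - 865353/2346136 = (-530*58 + 3118393) - 865353/2346136 = (-30740 + 3118393) - 865353/2346136 = 3087653 - 865353/2346136 = 7244052993455/2346136 ≈ 3.0877e+6)
X/Y(-1622) = 7244052993455/(2346136*((-(-14598)*I*√1622))) = 7244052993455/(2346136*((14598*I*√1622))) = 7244052993455*(-I*√1622/23677956)/2346136 = -7244052993455*I*√1622/55551704978016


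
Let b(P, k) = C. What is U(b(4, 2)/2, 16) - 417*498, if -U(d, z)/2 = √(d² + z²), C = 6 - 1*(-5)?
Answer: -207666 - √1145 ≈ -2.0770e+5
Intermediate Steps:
C = 11 (C = 6 + 5 = 11)
b(P, k) = 11
U(d, z) = -2*√(d² + z²)
U(b(4, 2)/2, 16) - 417*498 = -2*√((11/2)² + 16²) - 417*498 = -2*√((11*(½))² + 256) - 207666 = -2*√((11/2)² + 256) - 207666 = -2*√(121/4 + 256) - 207666 = -√1145 - 207666 = -207666 - √1145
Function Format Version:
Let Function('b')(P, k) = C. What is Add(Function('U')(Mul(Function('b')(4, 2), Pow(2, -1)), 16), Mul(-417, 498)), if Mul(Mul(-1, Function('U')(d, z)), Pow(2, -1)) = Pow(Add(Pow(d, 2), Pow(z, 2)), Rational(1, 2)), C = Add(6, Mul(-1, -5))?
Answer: Add(-207666, Mul(-1, Pow(1145, Rational(1, 2)))) ≈ -2.0770e+5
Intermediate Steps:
C = 11 (C = Add(6, 5) = 11)
Function('b')(P, k) = 11
Function('U')(d, z) = Mul(-2, Pow(Add(Pow(d, 2), Pow(z, 2)), Rational(1, 2)))
Add(Function('U')(Mul(Function('b')(4, 2), Pow(2, -1)), 16), Mul(-417, 498)) = Add(Mul(-2, Pow(Add(Pow(Mul(11, Pow(2, -1)), 2), Pow(16, 2)), Rational(1, 2))), Mul(-417, 498)) = Add(Mul(-2, Pow(Add(Pow(Mul(11, Rational(1, 2)), 2), 256), Rational(1, 2))), -207666) = Add(Mul(-2, Pow(Add(Pow(Rational(11, 2), 2), 256), Rational(1, 2))), -207666) = Add(Mul(-2, Pow(Add(Rational(121, 4), 256), Rational(1, 2))), -207666) = Add(Mul(-2, Pow(Rational(1145, 4), Rational(1, 2))), -207666) = Add(Mul(-2, Mul(Rational(1, 2), Pow(1145, Rational(1, 2)))), -207666) = Add(Mul(-1, Pow(1145, Rational(1, 2))), -207666) = Add(-207666, Mul(-1, Pow(1145, Rational(1, 2))))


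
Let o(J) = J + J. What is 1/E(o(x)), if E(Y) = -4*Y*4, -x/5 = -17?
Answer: -1/2720 ≈ -0.00036765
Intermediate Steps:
x = 85 (x = -5*(-17) = 85)
o(J) = 2*J
E(Y) = -16*Y
1/E(o(x)) = 1/(-32*85) = 1/(-16*170) = 1/(-2720) = -1/2720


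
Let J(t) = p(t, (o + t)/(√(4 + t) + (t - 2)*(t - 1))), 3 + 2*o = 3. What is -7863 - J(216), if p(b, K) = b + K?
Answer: -15835745971/1960111 + 2*√55/9800555 ≈ -8079.0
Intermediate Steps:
o = 0 (o = -3/2 + (½)*3 = -3/2 + 3/2 = 0)
p(b, K) = K + b
J(t) = t + t/(√(4 + t) + (-1 + t)*(-2 + t)) (J(t) = (0 + t)/(√(4 + t) + (t - 2)*(t - 1)) + t = t/(√(4 + t) + (-2 + t)*(-1 + t)) + t = t/(√(4 + t) + (-1 + t)*(-2 + t)) + t = t + t/(√(4 + t) + (-1 + t)*(-2 + t)))
-7863 - J(216) = -7863 - 216*(3 + 216² + √(4 + 216) - 3*216)/(2 + 216² + √(4 + 216) - 3*216) = -7863 - 216*(3 + 46656 + √220 - 648)/(2 + 46656 + √220 - 648) = -7863 - 216*(3 + 46656 + 2*√55 - 648)/(2 + 46656 + 2*√55 - 648) = -7863 - 216*(46011 + 2*√55)/(46010 + 2*√55)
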